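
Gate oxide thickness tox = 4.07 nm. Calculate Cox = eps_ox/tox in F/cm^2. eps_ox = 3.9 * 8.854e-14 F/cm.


Step 1: eps_ox = 3.9 * 8.854e-14 = 3.45306e-13 F/cm
Step 2: tox in cm = 4.07 nm * 1e-7 = 4.0700e-07 cm
Step 3: Cox = 3.45306e-13 / 4.0700e-07 = 8.48e-07 F/cm^2

8.48e-07


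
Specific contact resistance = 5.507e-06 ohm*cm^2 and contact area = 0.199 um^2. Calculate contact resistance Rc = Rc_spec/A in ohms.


Step 1: Convert area to cm^2: 0.199 um^2 = 1.9900e-09 cm^2
Step 2: Rc = Rc_spec / A = 5.507e-06 / 1.9900e-09
Step 3: Rc = 2.77e+03 ohms

2.77e+03


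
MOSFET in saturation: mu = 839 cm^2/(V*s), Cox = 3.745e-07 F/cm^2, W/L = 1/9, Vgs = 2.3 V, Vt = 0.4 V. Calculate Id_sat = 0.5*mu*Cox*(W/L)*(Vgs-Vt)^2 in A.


Step 1: Overdrive voltage Vov = Vgs - Vt = 2.3 - 0.4 = 1.9 V
Step 2: W/L = 1/9 = 0.111111
Step 3: Id = 0.5 * 839 * 3.745e-07 * 0.111111 * 1.9^2
Step 4: Id = 6.30e-05 A

6.30e-05


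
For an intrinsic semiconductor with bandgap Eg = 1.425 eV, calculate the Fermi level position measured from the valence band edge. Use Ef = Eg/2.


Step 1: For an intrinsic semiconductor, the Fermi level sits at midgap.
Step 2: Ef = Eg / 2 = 1.425 / 2 = 0.7125 eV

0.7125


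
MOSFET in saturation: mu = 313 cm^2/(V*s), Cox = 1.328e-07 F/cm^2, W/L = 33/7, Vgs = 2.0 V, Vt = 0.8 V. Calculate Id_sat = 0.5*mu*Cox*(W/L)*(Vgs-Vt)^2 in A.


Step 1: Overdrive voltage Vov = Vgs - Vt = 2.0 - 0.8 = 1.2 V
Step 2: W/L = 33/7 = 4.71429
Step 3: Id = 0.5 * 313 * 1.328e-07 * 4.71429 * 1.2^2
Step 4: Id = 1.41e-04 A

1.41e-04


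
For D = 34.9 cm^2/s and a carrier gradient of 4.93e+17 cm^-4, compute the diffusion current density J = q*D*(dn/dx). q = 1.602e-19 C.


Step 1: J = q * D * (dn/dx)
Step 2: J = 1.602e-19 * 34.9 * 4.93e+17
Step 3: J = 2.76e+00 A/cm^2

2.76e+00


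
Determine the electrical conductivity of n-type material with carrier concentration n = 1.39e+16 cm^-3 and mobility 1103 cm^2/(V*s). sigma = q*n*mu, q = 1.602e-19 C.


Step 1: sigma = q * n * mu
Step 2: sigma = 1.602e-19 * 1.39e+16 * 1103
Step 3: sigma = 2.456e+00 S/cm

2.456e+00


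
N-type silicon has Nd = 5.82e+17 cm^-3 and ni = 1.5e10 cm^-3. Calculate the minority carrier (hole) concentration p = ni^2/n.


Step 1: Since Nd >> ni, n ≈ Nd = 5.82e+17 cm^-3
Step 2: p = ni^2 / n = (1.5e10)^2 / 5.82e+17
Step 3: p = 2.25e20 / 5.82e+17 = 3.87e+02 cm^-3

3.87e+02


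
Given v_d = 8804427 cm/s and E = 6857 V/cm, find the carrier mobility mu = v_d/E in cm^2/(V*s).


Step 1: mu = v_d / E
Step 2: mu = 8804427 / 6857
Step 3: mu = 1284.01 cm^2/(V*s)

1284.01


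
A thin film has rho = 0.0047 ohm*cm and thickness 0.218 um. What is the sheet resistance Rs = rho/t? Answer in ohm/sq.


Step 1: Convert thickness to cm: t = 0.218 um = 2.1800e-05 cm
Step 2: Rs = rho / t = 0.0047 / 2.1800e-05
Step 3: Rs = 215.6 ohm/sq

215.6


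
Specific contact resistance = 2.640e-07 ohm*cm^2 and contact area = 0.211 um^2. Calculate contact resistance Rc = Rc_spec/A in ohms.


Step 1: Convert area to cm^2: 0.211 um^2 = 2.1100e-09 cm^2
Step 2: Rc = Rc_spec / A = 2.640e-07 / 2.1100e-09
Step 3: Rc = 1.25e+02 ohms

1.25e+02


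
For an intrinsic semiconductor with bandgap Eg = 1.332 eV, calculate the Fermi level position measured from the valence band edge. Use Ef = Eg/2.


Step 1: For an intrinsic semiconductor, the Fermi level sits at midgap.
Step 2: Ef = Eg / 2 = 1.332 / 2 = 0.666 eV

0.666


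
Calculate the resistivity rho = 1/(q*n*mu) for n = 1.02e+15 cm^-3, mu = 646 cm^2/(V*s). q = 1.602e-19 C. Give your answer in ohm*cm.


Step 1: sigma = q * n * mu = 1.602e-19 * 1.02e+15 * 646 = 1.05559e-01 S/cm
Step 2: rho = 1 / sigma = 1 / 1.05559e-01 = 9.473 ohm*cm

9.473


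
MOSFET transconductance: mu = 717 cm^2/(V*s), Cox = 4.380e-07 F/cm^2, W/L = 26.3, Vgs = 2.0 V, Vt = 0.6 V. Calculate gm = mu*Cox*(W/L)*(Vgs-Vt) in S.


Step 1: Vov = Vgs - Vt = 2.0 - 0.6 = 1.4 V
Step 2: gm = mu * Cox * (W/L) * Vov
Step 3: gm = 717 * 4.380e-07 * 26.3 * 1.4 = 1.16e-02 S

1.16e-02


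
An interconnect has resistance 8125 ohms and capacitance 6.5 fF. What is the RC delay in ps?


Step 1: tau = R * C
Step 2: tau = 8125 * 6.5 fF = 8125 * 6.5e-15 F
Step 3: tau = 5.28125e-11 s = 52.8125 ps

52.8125


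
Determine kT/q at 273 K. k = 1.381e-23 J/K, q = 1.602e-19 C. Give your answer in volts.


Step 1: kT = 1.381e-23 * 273 = 3.77013e-21 J
Step 2: Vt = kT/q = 3.77013e-21 / 1.602e-19
Step 3: Vt = 0.02353 V

0.02353


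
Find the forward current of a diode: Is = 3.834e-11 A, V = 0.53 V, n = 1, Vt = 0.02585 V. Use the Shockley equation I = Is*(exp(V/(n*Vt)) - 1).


Step 1: V/(n*Vt) = 0.53/(1*0.02585) = 20.5029
Step 2: exp(20.5029) = 8.0223e+08
Step 3: I = 3.834e-11 * (8.0223e+08 - 1) = 3.08e-02 A

3.08e-02


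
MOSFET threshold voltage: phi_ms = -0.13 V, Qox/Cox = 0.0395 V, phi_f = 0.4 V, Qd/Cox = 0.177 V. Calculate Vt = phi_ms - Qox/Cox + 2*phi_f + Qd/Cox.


Step 1: Vt = phi_ms - Qox/Cox + 2*phi_f + Qd/Cox
Step 2: Vt = -0.13 - 0.0395 + 2*0.4 + 0.177
Step 3: Vt = -0.13 - 0.0395 + 0.8 + 0.177
Step 4: Vt = 0.8075 V

0.8075


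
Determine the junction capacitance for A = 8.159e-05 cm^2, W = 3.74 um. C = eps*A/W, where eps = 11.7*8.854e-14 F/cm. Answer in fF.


Step 1: eps_Si = 11.7 * 8.854e-14 = 1.035918e-12 F/cm
Step 2: W in cm = 3.74 * 1e-4 = 3.74e-04 cm
Step 3: C = 1.035918e-12 * 8.159e-05 / 3.74e-04 = 2.259908e-13 F
Step 4: C = 225.99 fF

225.99


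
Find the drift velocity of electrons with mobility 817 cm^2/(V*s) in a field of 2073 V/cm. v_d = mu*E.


Step 1: v_d = mu * E
Step 2: v_d = 817 * 2073 = 1693641
Step 3: v_d = 1.69e+06 cm/s

1.69e+06


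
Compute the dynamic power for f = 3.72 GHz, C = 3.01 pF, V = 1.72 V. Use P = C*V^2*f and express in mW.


Step 1: V^2 = 1.72^2 = 2.9584 V^2
Step 2: P = C*V^2*f = 3.01e-12 F * 2.9584 * 3.72e9 Hz
Step 3: P = 3.312579648e-02 W
Step 4: P = 33.126 mW

33.126


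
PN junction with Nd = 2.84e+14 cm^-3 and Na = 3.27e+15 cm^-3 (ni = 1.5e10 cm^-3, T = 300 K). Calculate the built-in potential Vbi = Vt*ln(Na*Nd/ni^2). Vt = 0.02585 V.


Step 1: Compute Na*Nd/ni^2 = 3.27e+15 * 2.84e+14 / (1.5e10)^2 = 4.1275e+09
Step 2: ln(4.1275e+09) = 22.1409
Step 3: Vbi = 0.02585 * 22.1409 = 0.572 V

0.572


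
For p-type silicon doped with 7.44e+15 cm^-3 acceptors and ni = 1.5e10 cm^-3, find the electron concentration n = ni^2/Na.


Step 1: Majority hole concentration p ≈ Na = 7.44e+15 cm^-3
Step 2: n = ni^2 / Na = (1.5e10)^2 / 7.44e+15
Step 3: n = 3.02e+04 cm^-3

3.02e+04


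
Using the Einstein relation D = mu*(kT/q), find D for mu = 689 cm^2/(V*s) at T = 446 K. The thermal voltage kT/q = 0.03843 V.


Step 1: D = mu * (kT/q)
Step 2: D = 689 * 0.03843
Step 3: D = 26.48 cm^2/s

26.48


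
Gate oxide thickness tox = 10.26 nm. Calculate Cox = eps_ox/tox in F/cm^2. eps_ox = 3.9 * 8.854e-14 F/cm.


Step 1: eps_ox = 3.9 * 8.854e-14 = 3.45306e-13 F/cm
Step 2: tox in cm = 10.26 nm * 1e-7 = 1.0260e-06 cm
Step 3: Cox = 3.45306e-13 / 1.0260e-06 = 3.37e-07 F/cm^2

3.37e-07


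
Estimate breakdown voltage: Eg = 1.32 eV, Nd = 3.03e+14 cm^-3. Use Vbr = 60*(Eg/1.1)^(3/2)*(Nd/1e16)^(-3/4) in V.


Step 1: Eg/1.1 = 1.32/1.1 = 1.200000
Step 2: (Eg/1.1)^1.5 = 1.200000^1.5 = 1.314534
Step 3: (Nd/1e16)^(-0.75) = (0.0303)^(-0.75) = 13.769496
Step 4: Vbr = 60 * 1.314534 * 13.769496 = 1086.0 V

1086.0


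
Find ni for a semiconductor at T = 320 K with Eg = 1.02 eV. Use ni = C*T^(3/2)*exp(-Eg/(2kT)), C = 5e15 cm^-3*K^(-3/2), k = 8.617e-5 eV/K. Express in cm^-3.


Step 1: Compute kT = 8.617e-5 * 320 = 0.0275744 eV
Step 2: Exponent = -Eg/(2kT) = -1.02/(2*0.0275744) = -18.49542
Step 3: T^(3/2) = 320^1.5 = 5724.33
Step 4: ni = 5e15 * 5724.33 * exp(-18.49542) = 2.66e+11 cm^-3

2.66e+11


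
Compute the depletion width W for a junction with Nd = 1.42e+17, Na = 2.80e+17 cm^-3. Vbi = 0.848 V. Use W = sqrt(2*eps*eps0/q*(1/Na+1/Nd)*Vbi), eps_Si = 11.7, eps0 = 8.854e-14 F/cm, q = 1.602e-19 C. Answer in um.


Step 1: 1/Na + 1/Nd = 1/2.80e+17 + 1/1.42e+17 = 1.06137e-17
Step 2: 2*eps*eps0/q = 2*11.7*8.854e-14/1.602e-19 = 1.293281e+07
Step 3: W^2 = 1.293281e+07 * 1.06137e-17 * 0.848 = 1.16401e-10
Step 4: W = sqrt(1.16401e-10) = 1.079e-05 cm = 0.1079 um

0.1079


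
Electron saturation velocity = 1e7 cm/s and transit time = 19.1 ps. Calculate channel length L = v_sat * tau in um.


Step 1: tau in seconds = 19.1 ps * 1e-12 = 1.9100e-11 s
Step 2: L = v_sat * tau = 1e7 * 1.9100e-11 = 1.9100e-04 cm
Step 3: L in um = 1.9100e-04 * 1e4 = 1.91 um

1.91


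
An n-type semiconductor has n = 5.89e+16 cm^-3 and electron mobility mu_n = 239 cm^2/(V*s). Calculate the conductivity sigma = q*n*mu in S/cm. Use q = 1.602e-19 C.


Step 1: sigma = q * n * mu
Step 2: sigma = 1.602e-19 * 5.89e+16 * 239
Step 3: sigma = 2.255e+00 S/cm

2.255e+00


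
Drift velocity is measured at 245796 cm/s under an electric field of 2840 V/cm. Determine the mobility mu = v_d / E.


Step 1: mu = v_d / E
Step 2: mu = 245796 / 2840
Step 3: mu = 86.55 cm^2/(V*s)

86.55


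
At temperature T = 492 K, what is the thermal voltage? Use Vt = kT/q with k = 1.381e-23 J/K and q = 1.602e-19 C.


Step 1: kT = 1.381e-23 * 492 = 6.79452e-21 J
Step 2: Vt = kT/q = 6.79452e-21 / 1.602e-19
Step 3: Vt = 0.04241 V

0.04241


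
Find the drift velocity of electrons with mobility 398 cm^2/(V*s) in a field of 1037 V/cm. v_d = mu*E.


Step 1: v_d = mu * E
Step 2: v_d = 398 * 1037 = 412726
Step 3: v_d = 4.13e+05 cm/s

4.13e+05


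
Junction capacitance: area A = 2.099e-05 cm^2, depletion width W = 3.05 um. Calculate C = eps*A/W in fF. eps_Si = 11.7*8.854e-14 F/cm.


Step 1: eps_Si = 11.7 * 8.854e-14 = 1.035918e-12 F/cm
Step 2: W in cm = 3.05 * 1e-4 = 3.05e-04 cm
Step 3: C = 1.035918e-12 * 2.099e-05 / 3.05e-04 = 7.129154e-14 F
Step 4: C = 71.29 fF

71.29


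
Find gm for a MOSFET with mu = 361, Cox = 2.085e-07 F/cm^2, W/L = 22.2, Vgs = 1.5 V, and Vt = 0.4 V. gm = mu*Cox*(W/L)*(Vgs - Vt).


Step 1: Vov = Vgs - Vt = 1.5 - 0.4 = 1.1 V
Step 2: gm = mu * Cox * (W/L) * Vov
Step 3: gm = 361 * 2.085e-07 * 22.2 * 1.1 = 1.84e-03 S

1.84e-03


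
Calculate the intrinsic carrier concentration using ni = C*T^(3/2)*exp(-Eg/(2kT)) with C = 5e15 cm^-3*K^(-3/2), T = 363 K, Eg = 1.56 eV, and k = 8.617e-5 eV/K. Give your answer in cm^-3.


Step 1: Compute kT = 8.617e-5 * 363 = 0.03127971 eV
Step 2: Exponent = -Eg/(2kT) = -1.56/(2*0.03127971) = -24.93629
Step 3: T^(3/2) = 363^1.5 = 6916.08
Step 4: ni = 5e15 * 6916.08 * exp(-24.93629) = 5.12e+08 cm^-3

5.12e+08


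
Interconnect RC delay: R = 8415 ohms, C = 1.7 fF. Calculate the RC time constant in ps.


Step 1: tau = R * C
Step 2: tau = 8415 * 1.7 fF = 8415 * 1.7e-15 F
Step 3: tau = 1.43055e-11 s = 14.3055 ps

14.3055


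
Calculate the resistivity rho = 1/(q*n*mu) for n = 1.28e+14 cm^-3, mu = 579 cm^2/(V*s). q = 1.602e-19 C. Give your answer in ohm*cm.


Step 1: sigma = q * n * mu = 1.602e-19 * 1.28e+14 * 579 = 1.18727e-02 S/cm
Step 2: rho = 1 / sigma = 1 / 1.18727e-02 = 84.23 ohm*cm

84.23


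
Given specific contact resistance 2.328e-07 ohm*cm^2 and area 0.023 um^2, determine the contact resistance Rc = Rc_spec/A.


Step 1: Convert area to cm^2: 0.023 um^2 = 2.3000e-10 cm^2
Step 2: Rc = Rc_spec / A = 2.328e-07 / 2.3000e-10
Step 3: Rc = 1.01e+03 ohms

1.01e+03


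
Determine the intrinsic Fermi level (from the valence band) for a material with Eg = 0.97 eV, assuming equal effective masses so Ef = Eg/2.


Step 1: For an intrinsic semiconductor, the Fermi level sits at midgap.
Step 2: Ef = Eg / 2 = 0.97 / 2 = 0.485 eV

0.485


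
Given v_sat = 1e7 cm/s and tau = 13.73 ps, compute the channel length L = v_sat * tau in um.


Step 1: tau in seconds = 13.73 ps * 1e-12 = 1.3730e-11 s
Step 2: L = v_sat * tau = 1e7 * 1.3730e-11 = 1.3730e-04 cm
Step 3: L in um = 1.3730e-04 * 1e4 = 1.373 um

1.373


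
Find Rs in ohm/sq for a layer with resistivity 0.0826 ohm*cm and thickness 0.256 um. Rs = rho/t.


Step 1: Convert thickness to cm: t = 0.256 um = 2.5600e-05 cm
Step 2: Rs = rho / t = 0.0826 / 2.5600e-05
Step 3: Rs = 3226.6 ohm/sq

3226.6


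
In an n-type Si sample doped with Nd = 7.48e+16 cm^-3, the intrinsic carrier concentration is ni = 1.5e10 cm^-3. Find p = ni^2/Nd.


Step 1: Since Nd >> ni, n ≈ Nd = 7.48e+16 cm^-3
Step 2: p = ni^2 / n = (1.5e10)^2 / 7.48e+16
Step 3: p = 2.25e20 / 7.48e+16 = 3.01e+03 cm^-3

3.01e+03


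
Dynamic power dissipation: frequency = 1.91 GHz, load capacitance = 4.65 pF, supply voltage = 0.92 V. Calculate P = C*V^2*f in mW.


Step 1: V^2 = 0.92^2 = 0.8464 V^2
Step 2: P = C*V^2*f = 4.65e-12 F * 0.8464 * 1.91e9 Hz
Step 3: P = 7.5173016e-03 W
Step 4: P = 7.517 mW

7.517


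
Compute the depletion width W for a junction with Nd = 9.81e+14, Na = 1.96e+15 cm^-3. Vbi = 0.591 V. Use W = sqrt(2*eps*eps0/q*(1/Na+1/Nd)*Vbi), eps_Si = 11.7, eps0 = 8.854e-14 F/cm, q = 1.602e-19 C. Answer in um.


Step 1: 1/Na + 1/Nd = 1/1.96e+15 + 1/9.81e+14 = 1.52957e-15
Step 2: 2*eps*eps0/q = 2*11.7*8.854e-14/1.602e-19 = 1.293281e+07
Step 3: W^2 = 1.293281e+07 * 1.52957e-15 * 0.591 = 1.16909e-08
Step 4: W = sqrt(1.16909e-08) = 1.081e-04 cm = 1.081 um

1.081


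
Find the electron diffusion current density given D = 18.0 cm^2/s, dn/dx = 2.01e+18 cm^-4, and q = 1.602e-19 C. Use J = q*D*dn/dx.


Step 1: J = q * D * (dn/dx)
Step 2: J = 1.602e-19 * 18.0 * 2.01e+18
Step 3: J = 5.80e+00 A/cm^2

5.80e+00


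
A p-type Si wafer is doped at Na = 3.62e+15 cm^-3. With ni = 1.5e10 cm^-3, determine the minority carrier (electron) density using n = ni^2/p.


Step 1: Majority hole concentration p ≈ Na = 3.62e+15 cm^-3
Step 2: n = ni^2 / Na = (1.5e10)^2 / 3.62e+15
Step 3: n = 6.22e+04 cm^-3

6.22e+04


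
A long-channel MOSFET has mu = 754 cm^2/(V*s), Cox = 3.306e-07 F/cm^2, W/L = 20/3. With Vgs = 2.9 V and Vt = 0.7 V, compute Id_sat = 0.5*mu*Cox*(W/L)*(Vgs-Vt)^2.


Step 1: Overdrive voltage Vov = Vgs - Vt = 2.9 - 0.7 = 2.2 V
Step 2: W/L = 20/3 = 6.66667
Step 3: Id = 0.5 * 754 * 3.306e-07 * 6.66667 * 2.2^2
Step 4: Id = 4.02e-03 A

4.02e-03


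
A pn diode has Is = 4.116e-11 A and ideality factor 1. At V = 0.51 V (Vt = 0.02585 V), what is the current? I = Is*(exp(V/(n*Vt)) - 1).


Step 1: V/(n*Vt) = 0.51/(1*0.02585) = 19.7292
Step 2: exp(19.7292) = 3.7007e+08
Step 3: I = 4.116e-11 * (3.7007e+08 - 1) = 1.52e-02 A

1.52e-02


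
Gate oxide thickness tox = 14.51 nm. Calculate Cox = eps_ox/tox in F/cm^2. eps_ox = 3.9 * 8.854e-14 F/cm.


Step 1: eps_ox = 3.9 * 8.854e-14 = 3.45306e-13 F/cm
Step 2: tox in cm = 14.51 nm * 1e-7 = 1.4510e-06 cm
Step 3: Cox = 3.45306e-13 / 1.4510e-06 = 2.38e-07 F/cm^2

2.38e-07


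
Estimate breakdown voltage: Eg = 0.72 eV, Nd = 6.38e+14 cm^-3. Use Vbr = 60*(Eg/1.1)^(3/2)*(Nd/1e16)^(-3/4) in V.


Step 1: Eg/1.1 = 0.72/1.1 = 0.654545
Step 2: (Eg/1.1)^1.5 = 0.654545^1.5 = 0.529553
Step 3: (Nd/1e16)^(-0.75) = (0.0638)^(-0.75) = 7.877429
Step 4: Vbr = 60 * 0.529553 * 7.877429 = 250.3 V

250.3


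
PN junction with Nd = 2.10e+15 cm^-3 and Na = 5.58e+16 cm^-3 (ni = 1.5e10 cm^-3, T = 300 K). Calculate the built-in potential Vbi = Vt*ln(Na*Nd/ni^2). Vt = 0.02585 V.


Step 1: Compute Na*Nd/ni^2 = 5.58e+16 * 2.10e+15 / (1.5e10)^2 = 5.2080e+11
Step 2: ln(5.2080e+11) = 26.9786
Step 3: Vbi = 0.02585 * 26.9786 = 0.697 V

0.697


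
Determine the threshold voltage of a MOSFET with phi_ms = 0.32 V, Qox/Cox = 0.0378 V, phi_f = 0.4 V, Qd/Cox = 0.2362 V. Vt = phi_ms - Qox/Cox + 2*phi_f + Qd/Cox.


Step 1: Vt = phi_ms - Qox/Cox + 2*phi_f + Qd/Cox
Step 2: Vt = 0.32 - 0.0378 + 2*0.4 + 0.2362
Step 3: Vt = 0.32 - 0.0378 + 0.8 + 0.2362
Step 4: Vt = 1.3184 V

1.3184


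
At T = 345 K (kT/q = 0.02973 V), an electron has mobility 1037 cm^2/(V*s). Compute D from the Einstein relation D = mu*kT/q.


Step 1: D = mu * (kT/q)
Step 2: D = 1037 * 0.02973
Step 3: D = 30.83 cm^2/s

30.83


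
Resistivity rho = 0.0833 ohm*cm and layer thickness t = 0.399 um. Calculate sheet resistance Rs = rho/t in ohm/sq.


Step 1: Convert thickness to cm: t = 0.399 um = 3.9900e-05 cm
Step 2: Rs = rho / t = 0.0833 / 3.9900e-05
Step 3: Rs = 2087.7 ohm/sq

2087.7


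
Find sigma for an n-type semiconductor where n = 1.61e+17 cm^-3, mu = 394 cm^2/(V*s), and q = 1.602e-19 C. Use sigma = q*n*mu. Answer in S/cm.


Step 1: sigma = q * n * mu
Step 2: sigma = 1.602e-19 * 1.61e+17 * 394
Step 3: sigma = 1.016e+01 S/cm

1.016e+01


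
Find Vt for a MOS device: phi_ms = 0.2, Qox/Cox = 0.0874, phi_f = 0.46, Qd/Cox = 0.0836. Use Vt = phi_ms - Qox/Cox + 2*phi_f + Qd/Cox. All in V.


Step 1: Vt = phi_ms - Qox/Cox + 2*phi_f + Qd/Cox
Step 2: Vt = 0.2 - 0.0874 + 2*0.46 + 0.0836
Step 3: Vt = 0.2 - 0.0874 + 0.92 + 0.0836
Step 4: Vt = 1.1162 V

1.1162


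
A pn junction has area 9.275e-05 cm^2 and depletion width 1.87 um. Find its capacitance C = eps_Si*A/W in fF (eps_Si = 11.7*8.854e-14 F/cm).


Step 1: eps_Si = 11.7 * 8.854e-14 = 1.035918e-12 F/cm
Step 2: W in cm = 1.87 * 1e-4 = 1.87e-04 cm
Step 3: C = 1.035918e-12 * 9.275e-05 / 1.87e-04 = 5.138042e-13 F
Step 4: C = 513.8 fF

513.8


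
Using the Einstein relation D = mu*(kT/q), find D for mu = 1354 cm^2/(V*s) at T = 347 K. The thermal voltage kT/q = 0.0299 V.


Step 1: D = mu * (kT/q)
Step 2: D = 1354 * 0.0299
Step 3: D = 40.48 cm^2/s

40.48


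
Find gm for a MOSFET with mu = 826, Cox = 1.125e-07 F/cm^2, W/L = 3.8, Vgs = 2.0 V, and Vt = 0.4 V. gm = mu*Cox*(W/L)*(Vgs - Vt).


Step 1: Vov = Vgs - Vt = 2.0 - 0.4 = 1.6 V
Step 2: gm = mu * Cox * (W/L) * Vov
Step 3: gm = 826 * 1.125e-07 * 3.8 * 1.6 = 5.65e-04 S

5.65e-04


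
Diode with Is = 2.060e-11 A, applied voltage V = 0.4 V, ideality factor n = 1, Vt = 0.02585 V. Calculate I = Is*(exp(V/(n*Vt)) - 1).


Step 1: V/(n*Vt) = 0.4/(1*0.02585) = 15.4739
Step 2: exp(15.4739) = 5.2508e+06
Step 3: I = 2.060e-11 * (5.2508e+06 - 1) = 1.08e-04 A

1.08e-04


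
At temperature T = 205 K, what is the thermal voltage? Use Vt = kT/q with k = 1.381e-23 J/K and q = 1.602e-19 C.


Step 1: kT = 1.381e-23 * 205 = 2.83105e-21 J
Step 2: Vt = kT/q = 2.83105e-21 / 1.602e-19
Step 3: Vt = 0.01767 V

0.01767


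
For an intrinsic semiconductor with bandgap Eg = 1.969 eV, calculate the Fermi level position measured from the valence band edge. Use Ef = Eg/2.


Step 1: For an intrinsic semiconductor, the Fermi level sits at midgap.
Step 2: Ef = Eg / 2 = 1.969 / 2 = 0.9845 eV

0.9845


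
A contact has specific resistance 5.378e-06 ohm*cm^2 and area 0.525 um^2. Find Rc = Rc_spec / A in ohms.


Step 1: Convert area to cm^2: 0.525 um^2 = 5.2500e-09 cm^2
Step 2: Rc = Rc_spec / A = 5.378e-06 / 5.2500e-09
Step 3: Rc = 1.02e+03 ohms

1.02e+03


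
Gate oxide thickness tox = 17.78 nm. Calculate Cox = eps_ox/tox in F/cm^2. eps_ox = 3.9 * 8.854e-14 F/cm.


Step 1: eps_ox = 3.9 * 8.854e-14 = 3.45306e-13 F/cm
Step 2: tox in cm = 17.78 nm * 1e-7 = 1.7780e-06 cm
Step 3: Cox = 3.45306e-13 / 1.7780e-06 = 1.94e-07 F/cm^2

1.94e-07


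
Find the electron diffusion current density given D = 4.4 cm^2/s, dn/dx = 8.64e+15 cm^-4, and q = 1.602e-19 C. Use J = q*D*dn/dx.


Step 1: J = q * D * (dn/dx)
Step 2: J = 1.602e-19 * 4.4 * 8.64e+15
Step 3: J = 6.09e-03 A/cm^2

6.09e-03


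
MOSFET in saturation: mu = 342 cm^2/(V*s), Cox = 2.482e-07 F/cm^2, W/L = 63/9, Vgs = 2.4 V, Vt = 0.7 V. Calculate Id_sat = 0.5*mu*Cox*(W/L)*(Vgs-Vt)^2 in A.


Step 1: Overdrive voltage Vov = Vgs - Vt = 2.4 - 0.7 = 1.7 V
Step 2: W/L = 63/9 = 7
Step 3: Id = 0.5 * 342 * 2.482e-07 * 7 * 1.7^2
Step 4: Id = 8.59e-04 A

8.59e-04


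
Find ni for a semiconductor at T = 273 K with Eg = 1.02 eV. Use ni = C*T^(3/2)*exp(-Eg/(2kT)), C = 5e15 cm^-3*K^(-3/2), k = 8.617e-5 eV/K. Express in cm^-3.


Step 1: Compute kT = 8.617e-5 * 273 = 0.02352441 eV
Step 2: Exponent = -Eg/(2kT) = -1.02/(2*0.02352441) = -21.67961
Step 3: T^(3/2) = 273^1.5 = 4510.70
Step 4: ni = 5e15 * 4510.70 * exp(-21.67961) = 8.67e+09 cm^-3

8.67e+09


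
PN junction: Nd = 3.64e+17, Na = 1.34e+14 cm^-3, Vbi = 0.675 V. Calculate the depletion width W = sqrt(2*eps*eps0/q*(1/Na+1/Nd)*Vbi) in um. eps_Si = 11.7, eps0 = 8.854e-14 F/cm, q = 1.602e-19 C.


Step 1: 1/Na + 1/Nd = 1/1.34e+14 + 1/3.64e+17 = 7.46543e-15
Step 2: 2*eps*eps0/q = 2*11.7*8.854e-14/1.602e-19 = 1.293281e+07
Step 3: W^2 = 1.293281e+07 * 7.46543e-15 * 0.675 = 6.51706e-08
Step 4: W = sqrt(6.51706e-08) = 2.553e-04 cm = 2.553 um

2.553


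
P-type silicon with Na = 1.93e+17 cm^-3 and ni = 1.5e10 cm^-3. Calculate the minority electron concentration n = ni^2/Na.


Step 1: Majority hole concentration p ≈ Na = 1.93e+17 cm^-3
Step 2: n = ni^2 / Na = (1.5e10)^2 / 1.93e+17
Step 3: n = 1.17e+03 cm^-3

1.17e+03


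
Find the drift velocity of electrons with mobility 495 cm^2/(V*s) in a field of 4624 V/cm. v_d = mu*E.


Step 1: v_d = mu * E
Step 2: v_d = 495 * 4624 = 2288880
Step 3: v_d = 2.29e+06 cm/s

2.29e+06


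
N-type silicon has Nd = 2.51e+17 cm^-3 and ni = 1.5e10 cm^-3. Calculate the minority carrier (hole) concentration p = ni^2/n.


Step 1: Since Nd >> ni, n ≈ Nd = 2.51e+17 cm^-3
Step 2: p = ni^2 / n = (1.5e10)^2 / 2.51e+17
Step 3: p = 2.25e20 / 2.51e+17 = 8.96e+02 cm^-3

8.96e+02


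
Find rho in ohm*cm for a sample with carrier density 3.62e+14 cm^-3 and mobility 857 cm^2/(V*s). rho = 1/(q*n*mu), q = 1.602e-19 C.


Step 1: sigma = q * n * mu = 1.602e-19 * 3.62e+14 * 857 = 4.96995e-02 S/cm
Step 2: rho = 1 / sigma = 1 / 4.96995e-02 = 20.12 ohm*cm

20.12


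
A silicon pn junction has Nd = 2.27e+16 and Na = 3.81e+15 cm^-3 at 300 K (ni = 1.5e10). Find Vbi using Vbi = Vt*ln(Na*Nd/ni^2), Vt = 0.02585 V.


Step 1: Compute Na*Nd/ni^2 = 3.81e+15 * 2.27e+16 / (1.5e10)^2 = 3.8439e+11
Step 2: ln(3.8439e+11) = 26.6749
Step 3: Vbi = 0.02585 * 26.6749 = 0.69 V

0.69


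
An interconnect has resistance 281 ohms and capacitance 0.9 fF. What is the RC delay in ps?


Step 1: tau = R * C
Step 2: tau = 281 * 0.9 fF = 281 * 9.0e-16 F
Step 3: tau = 2.529e-13 s = 0.2529 ps

0.2529


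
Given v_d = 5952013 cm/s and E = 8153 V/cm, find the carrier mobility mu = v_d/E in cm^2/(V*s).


Step 1: mu = v_d / E
Step 2: mu = 5952013 / 8153
Step 3: mu = 730.04 cm^2/(V*s)

730.04


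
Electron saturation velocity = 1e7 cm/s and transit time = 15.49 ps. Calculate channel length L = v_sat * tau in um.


Step 1: tau in seconds = 15.49 ps * 1e-12 = 1.5490e-11 s
Step 2: L = v_sat * tau = 1e7 * 1.5490e-11 = 1.5490e-04 cm
Step 3: L in um = 1.5490e-04 * 1e4 = 1.549 um

1.549


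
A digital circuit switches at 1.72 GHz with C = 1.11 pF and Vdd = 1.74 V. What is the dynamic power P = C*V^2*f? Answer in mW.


Step 1: V^2 = 1.74^2 = 3.0276 V^2
Step 2: P = C*V^2*f = 1.11e-12 F * 3.0276 * 1.72e9 Hz
Step 3: P = 5.78029392e-03 W
Step 4: P = 5.78 mW

5.78


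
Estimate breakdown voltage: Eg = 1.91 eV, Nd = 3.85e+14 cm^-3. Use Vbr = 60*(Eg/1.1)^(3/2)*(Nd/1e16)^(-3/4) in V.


Step 1: Eg/1.1 = 1.91/1.1 = 1.736364
Step 2: (Eg/1.1)^1.5 = 1.736364^1.5 = 2.288027
Step 3: (Nd/1e16)^(-0.75) = (0.0385)^(-0.75) = 11.505472
Step 4: Vbr = 60 * 2.288027 * 11.505472 = 1579.5 V

1579.5


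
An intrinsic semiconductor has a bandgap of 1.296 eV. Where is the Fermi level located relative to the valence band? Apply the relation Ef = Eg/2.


Step 1: For an intrinsic semiconductor, the Fermi level sits at midgap.
Step 2: Ef = Eg / 2 = 1.296 / 2 = 0.648 eV

0.648


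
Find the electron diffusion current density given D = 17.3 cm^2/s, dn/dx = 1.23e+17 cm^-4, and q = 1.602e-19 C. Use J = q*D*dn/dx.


Step 1: J = q * D * (dn/dx)
Step 2: J = 1.602e-19 * 17.3 * 1.23e+17
Step 3: J = 3.41e-01 A/cm^2

3.41e-01


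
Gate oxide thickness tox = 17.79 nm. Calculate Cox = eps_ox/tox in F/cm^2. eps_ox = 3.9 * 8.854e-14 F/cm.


Step 1: eps_ox = 3.9 * 8.854e-14 = 3.45306e-13 F/cm
Step 2: tox in cm = 17.79 nm * 1e-7 = 1.7790e-06 cm
Step 3: Cox = 3.45306e-13 / 1.7790e-06 = 1.94e-07 F/cm^2

1.94e-07


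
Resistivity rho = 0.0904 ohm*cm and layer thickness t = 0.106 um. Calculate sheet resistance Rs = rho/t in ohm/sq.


Step 1: Convert thickness to cm: t = 0.106 um = 1.0600e-05 cm
Step 2: Rs = rho / t = 0.0904 / 1.0600e-05
Step 3: Rs = 8528.3 ohm/sq

8528.3


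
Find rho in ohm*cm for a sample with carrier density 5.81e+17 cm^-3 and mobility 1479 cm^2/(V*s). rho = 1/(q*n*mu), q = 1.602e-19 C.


Step 1: sigma = q * n * mu = 1.602e-19 * 5.81e+17 * 1479 = 1.37660e+02 S/cm
Step 2: rho = 1 / sigma = 1 / 1.37660e+02 = 0.007264 ohm*cm

0.007264


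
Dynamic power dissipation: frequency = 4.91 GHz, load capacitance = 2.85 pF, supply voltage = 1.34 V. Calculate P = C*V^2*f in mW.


Step 1: V^2 = 1.34^2 = 1.7956 V^2
Step 2: P = C*V^2*f = 2.85e-12 F * 1.7956 * 4.91e9 Hz
Step 3: P = 2.51267286e-02 W
Step 4: P = 25.127 mW

25.127


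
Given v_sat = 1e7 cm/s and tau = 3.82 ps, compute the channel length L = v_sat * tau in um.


Step 1: tau in seconds = 3.82 ps * 1e-12 = 3.8200e-12 s
Step 2: L = v_sat * tau = 1e7 * 3.8200e-12 = 3.8200e-05 cm
Step 3: L in um = 3.8200e-05 * 1e4 = 0.382 um

0.382


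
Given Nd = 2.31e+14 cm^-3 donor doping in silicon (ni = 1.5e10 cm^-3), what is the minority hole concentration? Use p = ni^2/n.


Step 1: Since Nd >> ni, n ≈ Nd = 2.31e+14 cm^-3
Step 2: p = ni^2 / n = (1.5e10)^2 / 2.31e+14
Step 3: p = 2.25e20 / 2.31e+14 = 9.74e+05 cm^-3

9.74e+05


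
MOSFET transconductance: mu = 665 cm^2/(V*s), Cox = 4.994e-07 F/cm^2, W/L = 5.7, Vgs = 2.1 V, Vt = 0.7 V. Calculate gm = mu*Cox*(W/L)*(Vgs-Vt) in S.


Step 1: Vov = Vgs - Vt = 2.1 - 0.7 = 1.4 V
Step 2: gm = mu * Cox * (W/L) * Vov
Step 3: gm = 665 * 4.994e-07 * 5.7 * 1.4 = 2.65e-03 S

2.65e-03


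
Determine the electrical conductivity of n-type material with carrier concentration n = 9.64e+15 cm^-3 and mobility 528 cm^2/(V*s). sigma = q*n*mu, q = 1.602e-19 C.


Step 1: sigma = q * n * mu
Step 2: sigma = 1.602e-19 * 9.64e+15 * 528
Step 3: sigma = 8.154e-01 S/cm

8.154e-01


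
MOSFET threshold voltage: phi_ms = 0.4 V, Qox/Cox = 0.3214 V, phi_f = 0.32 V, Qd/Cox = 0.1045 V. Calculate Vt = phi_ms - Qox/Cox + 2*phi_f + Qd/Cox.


Step 1: Vt = phi_ms - Qox/Cox + 2*phi_f + Qd/Cox
Step 2: Vt = 0.4 - 0.3214 + 2*0.32 + 0.1045
Step 3: Vt = 0.4 - 0.3214 + 0.64 + 0.1045
Step 4: Vt = 0.8231 V

0.8231


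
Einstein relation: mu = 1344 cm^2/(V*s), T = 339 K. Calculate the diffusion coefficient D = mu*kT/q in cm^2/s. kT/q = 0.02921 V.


Step 1: D = mu * (kT/q)
Step 2: D = 1344 * 0.02921
Step 3: D = 39.26 cm^2/s

39.26


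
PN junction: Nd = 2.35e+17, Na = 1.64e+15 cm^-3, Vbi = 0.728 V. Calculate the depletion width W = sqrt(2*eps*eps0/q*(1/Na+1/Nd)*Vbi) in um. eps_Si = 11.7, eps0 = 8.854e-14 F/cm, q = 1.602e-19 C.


Step 1: 1/Na + 1/Nd = 1/1.64e+15 + 1/2.35e+17 = 6.14011e-16
Step 2: 2*eps*eps0/q = 2*11.7*8.854e-14/1.602e-19 = 1.293281e+07
Step 3: W^2 = 1.293281e+07 * 6.14011e-16 * 0.728 = 5.78097e-09
Step 4: W = sqrt(5.78097e-09) = 7.603e-05 cm = 0.7603 um

0.7603


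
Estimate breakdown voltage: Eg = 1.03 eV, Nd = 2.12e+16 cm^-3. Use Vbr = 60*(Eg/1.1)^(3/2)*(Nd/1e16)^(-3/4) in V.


Step 1: Eg/1.1 = 1.03/1.1 = 0.936364
Step 2: (Eg/1.1)^1.5 = 0.936364^1.5 = 0.906081
Step 3: (Nd/1e16)^(-0.75) = (2.12)^(-0.75) = 0.569178
Step 4: Vbr = 60 * 0.906081 * 0.569178 = 30.9 V

30.9


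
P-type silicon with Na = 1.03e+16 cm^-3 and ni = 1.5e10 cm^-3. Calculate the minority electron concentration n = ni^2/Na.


Step 1: Majority hole concentration p ≈ Na = 1.03e+16 cm^-3
Step 2: n = ni^2 / Na = (1.5e10)^2 / 1.03e+16
Step 3: n = 2.18e+04 cm^-3

2.18e+04


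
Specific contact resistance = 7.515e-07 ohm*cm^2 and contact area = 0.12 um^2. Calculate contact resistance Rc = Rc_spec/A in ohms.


Step 1: Convert area to cm^2: 0.12 um^2 = 1.2000e-09 cm^2
Step 2: Rc = Rc_spec / A = 7.515e-07 / 1.2000e-09
Step 3: Rc = 6.26e+02 ohms

6.26e+02


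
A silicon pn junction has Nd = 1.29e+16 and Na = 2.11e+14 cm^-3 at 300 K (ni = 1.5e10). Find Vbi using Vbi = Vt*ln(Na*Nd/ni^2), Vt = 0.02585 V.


Step 1: Compute Na*Nd/ni^2 = 2.11e+14 * 1.29e+16 / (1.5e10)^2 = 1.2097e+10
Step 2: ln(1.2097e+10) = 23.2162
Step 3: Vbi = 0.02585 * 23.2162 = 0.6 V

0.6


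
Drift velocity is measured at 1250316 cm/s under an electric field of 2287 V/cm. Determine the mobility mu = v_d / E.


Step 1: mu = v_d / E
Step 2: mu = 1250316 / 2287
Step 3: mu = 546.71 cm^2/(V*s)

546.71


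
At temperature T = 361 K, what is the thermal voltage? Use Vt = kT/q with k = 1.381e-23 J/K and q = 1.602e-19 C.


Step 1: kT = 1.381e-23 * 361 = 4.98541e-21 J
Step 2: Vt = kT/q = 4.98541e-21 / 1.602e-19
Step 3: Vt = 0.03112 V

0.03112


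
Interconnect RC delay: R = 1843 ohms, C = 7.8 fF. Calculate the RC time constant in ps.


Step 1: tau = R * C
Step 2: tau = 1843 * 7.8 fF = 1843 * 7.8e-15 F
Step 3: tau = 1.43754e-11 s = 14.3754 ps

14.3754


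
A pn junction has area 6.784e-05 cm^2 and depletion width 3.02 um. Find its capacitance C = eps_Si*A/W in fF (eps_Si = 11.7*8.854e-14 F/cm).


Step 1: eps_Si = 11.7 * 8.854e-14 = 1.035918e-12 F/cm
Step 2: W in cm = 3.02 * 1e-4 = 3.02e-04 cm
Step 3: C = 1.035918e-12 * 6.784e-05 / 3.02e-04 = 2.327042e-13 F
Step 4: C = 232.7 fF

232.7


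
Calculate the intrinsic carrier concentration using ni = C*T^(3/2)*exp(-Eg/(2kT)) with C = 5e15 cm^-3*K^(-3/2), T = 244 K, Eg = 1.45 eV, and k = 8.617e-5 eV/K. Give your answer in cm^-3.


Step 1: Compute kT = 8.617e-5 * 244 = 0.02102548 eV
Step 2: Exponent = -Eg/(2kT) = -1.45/(2*0.02102548) = -34.48197
Step 3: T^(3/2) = 244^1.5 = 3811.40
Step 4: ni = 5e15 * 3811.40 * exp(-34.48197) = 2.02e+04 cm^-3

2.02e+04


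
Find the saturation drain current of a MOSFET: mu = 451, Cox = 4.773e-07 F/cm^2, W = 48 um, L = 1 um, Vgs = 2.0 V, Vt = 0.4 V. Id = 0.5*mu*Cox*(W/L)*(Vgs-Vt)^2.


Step 1: Overdrive voltage Vov = Vgs - Vt = 2.0 - 0.4 = 1.6 V
Step 2: W/L = 48/1 = 48
Step 3: Id = 0.5 * 451 * 4.773e-07 * 48 * 1.6^2
Step 4: Id = 1.32e-02 A

1.32e-02


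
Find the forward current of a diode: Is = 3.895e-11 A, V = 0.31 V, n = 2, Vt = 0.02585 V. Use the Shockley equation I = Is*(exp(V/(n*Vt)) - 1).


Step 1: V/(n*Vt) = 0.31/(2*0.02585) = 5.9961
Step 2: exp(5.9961) = 4.0186e+02
Step 3: I = 3.895e-11 * (4.0186e+02 - 1) = 1.56e-08 A

1.56e-08


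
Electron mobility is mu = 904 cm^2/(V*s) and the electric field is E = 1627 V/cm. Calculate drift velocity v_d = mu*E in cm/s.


Step 1: v_d = mu * E
Step 2: v_d = 904 * 1627 = 1470808
Step 3: v_d = 1.47e+06 cm/s

1.47e+06


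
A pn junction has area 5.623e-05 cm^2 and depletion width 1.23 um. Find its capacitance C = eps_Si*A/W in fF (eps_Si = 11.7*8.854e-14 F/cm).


Step 1: eps_Si = 11.7 * 8.854e-14 = 1.035918e-12 F/cm
Step 2: W in cm = 1.23 * 1e-4 = 1.23e-04 cm
Step 3: C = 1.035918e-12 * 5.623e-05 / 1.23e-04 = 4.735745e-13 F
Step 4: C = 473.57 fF

473.57


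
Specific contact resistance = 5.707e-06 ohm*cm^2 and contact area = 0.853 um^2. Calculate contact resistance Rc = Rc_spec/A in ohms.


Step 1: Convert area to cm^2: 0.853 um^2 = 8.5300e-09 cm^2
Step 2: Rc = Rc_spec / A = 5.707e-06 / 8.5300e-09
Step 3: Rc = 6.69e+02 ohms

6.69e+02


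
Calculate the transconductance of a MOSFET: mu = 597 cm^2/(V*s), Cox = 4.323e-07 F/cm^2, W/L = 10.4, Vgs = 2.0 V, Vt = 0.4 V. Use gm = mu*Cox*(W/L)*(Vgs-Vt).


Step 1: Vov = Vgs - Vt = 2.0 - 0.4 = 1.6 V
Step 2: gm = mu * Cox * (W/L) * Vov
Step 3: gm = 597 * 4.323e-07 * 10.4 * 1.6 = 4.29e-03 S

4.29e-03


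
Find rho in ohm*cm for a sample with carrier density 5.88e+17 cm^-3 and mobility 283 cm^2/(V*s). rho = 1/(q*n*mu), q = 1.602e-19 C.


Step 1: sigma = q * n * mu = 1.602e-19 * 5.88e+17 * 283 = 2.66579e+01 S/cm
Step 2: rho = 1 / sigma = 1 / 2.66579e+01 = 0.03751 ohm*cm

0.03751


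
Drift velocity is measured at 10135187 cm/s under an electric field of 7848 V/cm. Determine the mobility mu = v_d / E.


Step 1: mu = v_d / E
Step 2: mu = 10135187 / 7848
Step 3: mu = 1291.44 cm^2/(V*s)

1291.44


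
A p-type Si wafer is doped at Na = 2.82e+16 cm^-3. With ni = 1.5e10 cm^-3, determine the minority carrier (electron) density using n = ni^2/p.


Step 1: Majority hole concentration p ≈ Na = 2.82e+16 cm^-3
Step 2: n = ni^2 / Na = (1.5e10)^2 / 2.82e+16
Step 3: n = 7.98e+03 cm^-3

7.98e+03


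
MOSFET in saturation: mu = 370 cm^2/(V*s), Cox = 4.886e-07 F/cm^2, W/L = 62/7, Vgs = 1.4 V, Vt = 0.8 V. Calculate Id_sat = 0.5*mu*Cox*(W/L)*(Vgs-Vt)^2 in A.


Step 1: Overdrive voltage Vov = Vgs - Vt = 1.4 - 0.8 = 0.6 V
Step 2: W/L = 62/7 = 8.85714
Step 3: Id = 0.5 * 370 * 4.886e-07 * 8.85714 * 0.6^2
Step 4: Id = 2.88e-04 A

2.88e-04


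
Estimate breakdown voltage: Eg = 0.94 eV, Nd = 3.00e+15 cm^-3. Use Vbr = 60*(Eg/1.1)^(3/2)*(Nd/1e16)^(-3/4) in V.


Step 1: Eg/1.1 = 0.94/1.1 = 0.854545
Step 2: (Eg/1.1)^1.5 = 0.854545^1.5 = 0.789955
Step 3: (Nd/1e16)^(-0.75) = (0.3)^(-0.75) = 2.466943
Step 4: Vbr = 60 * 0.789955 * 2.466943 = 116.9 V

116.9


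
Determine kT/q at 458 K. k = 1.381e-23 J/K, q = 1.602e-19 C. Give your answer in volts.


Step 1: kT = 1.381e-23 * 458 = 6.32498e-21 J
Step 2: Vt = kT/q = 6.32498e-21 / 1.602e-19
Step 3: Vt = 0.03948 V

0.03948


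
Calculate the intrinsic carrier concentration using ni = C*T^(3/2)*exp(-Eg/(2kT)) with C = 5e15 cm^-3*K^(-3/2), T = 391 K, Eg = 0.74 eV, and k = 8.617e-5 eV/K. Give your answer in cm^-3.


Step 1: Compute kT = 8.617e-5 * 391 = 0.03369247 eV
Step 2: Exponent = -Eg/(2kT) = -0.74/(2*0.03369247) = -10.98168
Step 3: T^(3/2) = 391^1.5 = 7731.52
Step 4: ni = 5e15 * 7731.52 * exp(-10.98168) = 6.58e+14 cm^-3

6.58e+14


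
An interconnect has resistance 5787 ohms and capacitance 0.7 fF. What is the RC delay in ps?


Step 1: tau = R * C
Step 2: tau = 5787 * 0.7 fF = 5787 * 7.0e-16 F
Step 3: tau = 4.0509e-12 s = 4.0509 ps

4.0509


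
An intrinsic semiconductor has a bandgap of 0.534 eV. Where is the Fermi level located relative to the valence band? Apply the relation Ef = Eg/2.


Step 1: For an intrinsic semiconductor, the Fermi level sits at midgap.
Step 2: Ef = Eg / 2 = 0.534 / 2 = 0.267 eV

0.267


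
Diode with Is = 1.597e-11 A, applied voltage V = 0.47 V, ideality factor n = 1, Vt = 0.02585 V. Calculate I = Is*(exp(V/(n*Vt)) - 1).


Step 1: V/(n*Vt) = 0.47/(1*0.02585) = 18.1818
Step 2: exp(18.1818) = 7.8751e+07
Step 3: I = 1.597e-11 * (7.8751e+07 - 1) = 1.26e-03 A

1.26e-03


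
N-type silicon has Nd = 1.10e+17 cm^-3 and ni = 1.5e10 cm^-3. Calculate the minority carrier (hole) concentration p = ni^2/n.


Step 1: Since Nd >> ni, n ≈ Nd = 1.10e+17 cm^-3
Step 2: p = ni^2 / n = (1.5e10)^2 / 1.10e+17
Step 3: p = 2.25e20 / 1.10e+17 = 2.05e+03 cm^-3

2.05e+03


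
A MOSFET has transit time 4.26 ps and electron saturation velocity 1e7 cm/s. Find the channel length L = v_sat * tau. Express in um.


Step 1: tau in seconds = 4.26 ps * 1e-12 = 4.2600e-12 s
Step 2: L = v_sat * tau = 1e7 * 4.2600e-12 = 4.2600e-05 cm
Step 3: L in um = 4.2600e-05 * 1e4 = 0.426 um

0.426


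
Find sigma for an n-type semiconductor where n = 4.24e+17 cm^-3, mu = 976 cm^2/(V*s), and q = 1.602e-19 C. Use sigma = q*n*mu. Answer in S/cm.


Step 1: sigma = q * n * mu
Step 2: sigma = 1.602e-19 * 4.24e+17 * 976
Step 3: sigma = 6.629e+01 S/cm

6.629e+01


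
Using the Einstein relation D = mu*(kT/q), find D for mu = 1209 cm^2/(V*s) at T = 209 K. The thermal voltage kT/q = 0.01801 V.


Step 1: D = mu * (kT/q)
Step 2: D = 1209 * 0.01801
Step 3: D = 21.77 cm^2/s

21.77


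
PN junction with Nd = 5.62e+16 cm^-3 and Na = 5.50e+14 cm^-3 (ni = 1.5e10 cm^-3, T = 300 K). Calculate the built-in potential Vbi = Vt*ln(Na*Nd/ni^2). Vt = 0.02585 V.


Step 1: Compute Na*Nd/ni^2 = 5.50e+14 * 5.62e+16 / (1.5e10)^2 = 1.3738e+11
Step 2: ln(1.3738e+11) = 25.6460
Step 3: Vbi = 0.02585 * 25.6460 = 0.663 V

0.663


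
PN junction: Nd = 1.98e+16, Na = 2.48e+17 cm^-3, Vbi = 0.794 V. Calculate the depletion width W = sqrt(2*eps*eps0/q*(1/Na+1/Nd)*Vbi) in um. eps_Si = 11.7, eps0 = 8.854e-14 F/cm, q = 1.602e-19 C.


Step 1: 1/Na + 1/Nd = 1/2.48e+17 + 1/1.98e+16 = 5.45373e-17
Step 2: 2*eps*eps0/q = 2*11.7*8.854e-14/1.602e-19 = 1.293281e+07
Step 3: W^2 = 1.293281e+07 * 5.45373e-17 * 0.794 = 5.60025e-10
Step 4: W = sqrt(5.60025e-10) = 2.366e-05 cm = 0.2366 um

0.2366


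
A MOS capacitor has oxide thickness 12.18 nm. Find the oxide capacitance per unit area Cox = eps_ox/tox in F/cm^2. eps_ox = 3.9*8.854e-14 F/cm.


Step 1: eps_ox = 3.9 * 8.854e-14 = 3.45306e-13 F/cm
Step 2: tox in cm = 12.18 nm * 1e-7 = 1.2180e-06 cm
Step 3: Cox = 3.45306e-13 / 1.2180e-06 = 2.84e-07 F/cm^2

2.84e-07


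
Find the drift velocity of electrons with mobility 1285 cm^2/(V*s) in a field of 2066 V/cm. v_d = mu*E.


Step 1: v_d = mu * E
Step 2: v_d = 1285 * 2066 = 2654810
Step 3: v_d = 2.65e+06 cm/s

2.65e+06


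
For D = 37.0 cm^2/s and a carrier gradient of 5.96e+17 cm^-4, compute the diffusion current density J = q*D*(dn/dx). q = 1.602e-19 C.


Step 1: J = q * D * (dn/dx)
Step 2: J = 1.602e-19 * 37.0 * 5.96e+17
Step 3: J = 3.53e+00 A/cm^2

3.53e+00


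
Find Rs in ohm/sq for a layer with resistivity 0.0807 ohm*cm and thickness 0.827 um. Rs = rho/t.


Step 1: Convert thickness to cm: t = 0.827 um = 8.2700e-05 cm
Step 2: Rs = rho / t = 0.0807 / 8.2700e-05
Step 3: Rs = 975.8 ohm/sq

975.8


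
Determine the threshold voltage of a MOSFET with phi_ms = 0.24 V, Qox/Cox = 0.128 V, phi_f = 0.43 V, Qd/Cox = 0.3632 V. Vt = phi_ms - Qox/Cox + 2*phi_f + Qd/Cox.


Step 1: Vt = phi_ms - Qox/Cox + 2*phi_f + Qd/Cox
Step 2: Vt = 0.24 - 0.128 + 2*0.43 + 0.3632
Step 3: Vt = 0.24 - 0.128 + 0.86 + 0.3632
Step 4: Vt = 1.3352 V

1.3352


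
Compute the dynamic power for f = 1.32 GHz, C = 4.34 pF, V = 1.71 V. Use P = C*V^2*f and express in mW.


Step 1: V^2 = 1.71^2 = 2.9241 V^2
Step 2: P = C*V^2*f = 4.34e-12 F * 2.9241 * 1.32e9 Hz
Step 3: P = 1.675158408e-02 W
Step 4: P = 16.752 mW

16.752


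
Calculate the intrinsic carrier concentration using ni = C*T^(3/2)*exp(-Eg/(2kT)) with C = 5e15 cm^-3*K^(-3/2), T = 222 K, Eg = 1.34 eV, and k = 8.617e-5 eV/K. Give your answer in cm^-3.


Step 1: Compute kT = 8.617e-5 * 222 = 0.01912974 eV
Step 2: Exponent = -Eg/(2kT) = -1.34/(2*0.01912974) = -35.02400
Step 3: T^(3/2) = 222^1.5 = 3307.73
Step 4: ni = 5e15 * 3307.73 * exp(-35.02400) = 1.02e+04 cm^-3

1.02e+04


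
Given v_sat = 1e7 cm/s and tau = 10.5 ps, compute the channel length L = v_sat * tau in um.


Step 1: tau in seconds = 10.5 ps * 1e-12 = 1.0500e-11 s
Step 2: L = v_sat * tau = 1e7 * 1.0500e-11 = 1.0500e-04 cm
Step 3: L in um = 1.0500e-04 * 1e4 = 1.05 um

1.05


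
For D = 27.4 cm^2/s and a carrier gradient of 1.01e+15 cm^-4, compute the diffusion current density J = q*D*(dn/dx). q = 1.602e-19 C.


Step 1: J = q * D * (dn/dx)
Step 2: J = 1.602e-19 * 27.4 * 1.01e+15
Step 3: J = 4.43e-03 A/cm^2

4.43e-03


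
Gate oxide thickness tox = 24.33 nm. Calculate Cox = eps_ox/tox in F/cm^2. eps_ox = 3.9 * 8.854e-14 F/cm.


Step 1: eps_ox = 3.9 * 8.854e-14 = 3.45306e-13 F/cm
Step 2: tox in cm = 24.33 nm * 1e-7 = 2.4330e-06 cm
Step 3: Cox = 3.45306e-13 / 2.4330e-06 = 1.42e-07 F/cm^2

1.42e-07


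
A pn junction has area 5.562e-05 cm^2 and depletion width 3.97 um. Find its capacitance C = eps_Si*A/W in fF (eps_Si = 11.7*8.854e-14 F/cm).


Step 1: eps_Si = 11.7 * 8.854e-14 = 1.035918e-12 F/cm
Step 2: W in cm = 3.97 * 1e-4 = 3.97e-04 cm
Step 3: C = 1.035918e-12 * 5.562e-05 / 3.97e-04 = 1.451329e-13 F
Step 4: C = 145.13 fF

145.13


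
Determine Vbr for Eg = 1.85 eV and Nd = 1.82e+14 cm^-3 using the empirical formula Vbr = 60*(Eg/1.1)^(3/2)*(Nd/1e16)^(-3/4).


Step 1: Eg/1.1 = 1.85/1.1 = 1.681818
Step 2: (Eg/1.1)^1.5 = 1.681818^1.5 = 2.181064
Step 3: (Nd/1e16)^(-0.75) = (0.0182)^(-0.75) = 20.181175
Step 4: Vbr = 60 * 2.181064 * 20.181175 = 2641.0 V

2641.0


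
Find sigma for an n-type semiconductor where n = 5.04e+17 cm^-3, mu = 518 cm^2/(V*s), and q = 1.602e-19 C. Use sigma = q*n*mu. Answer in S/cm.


Step 1: sigma = q * n * mu
Step 2: sigma = 1.602e-19 * 5.04e+17 * 518
Step 3: sigma = 4.182e+01 S/cm

4.182e+01
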